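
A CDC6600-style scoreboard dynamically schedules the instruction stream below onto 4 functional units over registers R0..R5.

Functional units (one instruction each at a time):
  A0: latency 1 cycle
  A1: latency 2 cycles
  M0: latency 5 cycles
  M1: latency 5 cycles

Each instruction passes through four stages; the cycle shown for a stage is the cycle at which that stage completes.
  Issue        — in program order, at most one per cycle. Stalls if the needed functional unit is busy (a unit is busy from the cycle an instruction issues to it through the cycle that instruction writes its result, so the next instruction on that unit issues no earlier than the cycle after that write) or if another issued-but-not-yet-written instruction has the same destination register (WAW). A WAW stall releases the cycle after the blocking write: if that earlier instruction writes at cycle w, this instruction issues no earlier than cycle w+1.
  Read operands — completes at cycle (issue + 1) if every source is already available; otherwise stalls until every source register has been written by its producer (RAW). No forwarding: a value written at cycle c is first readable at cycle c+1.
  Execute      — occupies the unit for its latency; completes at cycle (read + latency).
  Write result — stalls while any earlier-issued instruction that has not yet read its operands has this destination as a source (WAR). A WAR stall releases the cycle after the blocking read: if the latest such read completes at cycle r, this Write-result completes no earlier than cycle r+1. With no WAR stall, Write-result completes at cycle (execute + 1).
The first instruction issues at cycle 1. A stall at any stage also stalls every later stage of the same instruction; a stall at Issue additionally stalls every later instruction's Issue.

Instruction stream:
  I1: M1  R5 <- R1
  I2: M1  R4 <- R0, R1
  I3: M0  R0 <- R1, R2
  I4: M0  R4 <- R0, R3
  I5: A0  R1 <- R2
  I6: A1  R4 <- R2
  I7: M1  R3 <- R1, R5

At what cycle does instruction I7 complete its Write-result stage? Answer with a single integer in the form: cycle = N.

t=1  I1 dispatched to M1
t=2  I1 operands ready
t=7  I1 complete
t=8  R5←I1
t=9  I2 dispatched to M1
t=10  I2 operands ready · I3 dispatched to M0
t=11  I3 operands ready
t=15  I2 complete
t=16  R4←I2 · I3 complete
t=17  R0←I3
t=18  I4 dispatched to M0
t=19  I4 operands ready · I5 dispatched to A0
t=20  I5 operands ready
t=21  I5 complete
t=22  R1←I5
t=24  I4 complete
t=25  R4←I4
t=26  I6 dispatched to A1
t=27  I6 operands ready · I7 dispatched to M1
t=28  I7 operands ready
t=29  I6 complete
t=30  R4←I6
t=33  I7 complete
t=34  R3←I7

cycle = 34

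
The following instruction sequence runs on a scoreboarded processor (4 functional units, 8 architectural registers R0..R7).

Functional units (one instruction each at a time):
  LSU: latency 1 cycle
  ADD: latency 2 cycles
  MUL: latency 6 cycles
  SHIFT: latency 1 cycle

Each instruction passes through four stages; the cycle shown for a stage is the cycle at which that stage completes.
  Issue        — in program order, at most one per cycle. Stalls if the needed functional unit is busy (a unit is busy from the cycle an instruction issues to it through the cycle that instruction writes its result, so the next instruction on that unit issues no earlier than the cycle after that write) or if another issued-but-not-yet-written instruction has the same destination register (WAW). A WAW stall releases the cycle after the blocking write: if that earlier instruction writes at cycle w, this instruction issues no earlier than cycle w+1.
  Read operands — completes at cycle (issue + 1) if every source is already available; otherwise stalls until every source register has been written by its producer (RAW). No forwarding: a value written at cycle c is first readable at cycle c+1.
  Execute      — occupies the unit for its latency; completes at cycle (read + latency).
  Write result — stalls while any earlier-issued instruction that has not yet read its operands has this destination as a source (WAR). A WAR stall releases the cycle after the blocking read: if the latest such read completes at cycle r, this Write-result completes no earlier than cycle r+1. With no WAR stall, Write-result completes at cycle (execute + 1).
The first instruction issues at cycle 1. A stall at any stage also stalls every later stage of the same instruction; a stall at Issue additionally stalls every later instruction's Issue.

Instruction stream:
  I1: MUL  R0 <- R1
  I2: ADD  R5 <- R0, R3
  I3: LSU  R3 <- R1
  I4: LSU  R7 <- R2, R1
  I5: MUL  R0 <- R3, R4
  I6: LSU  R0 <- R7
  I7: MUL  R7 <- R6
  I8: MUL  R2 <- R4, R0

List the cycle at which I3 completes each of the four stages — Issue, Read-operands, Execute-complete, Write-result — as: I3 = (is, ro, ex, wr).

1) issue 1, read 2, done 8, write 9
2) issue 2, read 10, done 12, write 13  <RAW R0: wait I1 write@9>
3) issue 3, read 4, done 5, write 11  <WAR R3: wait I2 read@10>
4) issue 12, read 13, done 14, write 15  <struct: LSU busy until I3 writes@11>
5) issue 13, read 14, done 20, write 21
6) issue 22, read 23, done 24, write 25  <WAW R0: wait I5 write@21>
7) issue 23, read 24, done 30, write 31
8) issue 32, read 33, done 39, write 40  <struct: MUL busy until I7 writes@31>

I3 = (3, 4, 5, 11)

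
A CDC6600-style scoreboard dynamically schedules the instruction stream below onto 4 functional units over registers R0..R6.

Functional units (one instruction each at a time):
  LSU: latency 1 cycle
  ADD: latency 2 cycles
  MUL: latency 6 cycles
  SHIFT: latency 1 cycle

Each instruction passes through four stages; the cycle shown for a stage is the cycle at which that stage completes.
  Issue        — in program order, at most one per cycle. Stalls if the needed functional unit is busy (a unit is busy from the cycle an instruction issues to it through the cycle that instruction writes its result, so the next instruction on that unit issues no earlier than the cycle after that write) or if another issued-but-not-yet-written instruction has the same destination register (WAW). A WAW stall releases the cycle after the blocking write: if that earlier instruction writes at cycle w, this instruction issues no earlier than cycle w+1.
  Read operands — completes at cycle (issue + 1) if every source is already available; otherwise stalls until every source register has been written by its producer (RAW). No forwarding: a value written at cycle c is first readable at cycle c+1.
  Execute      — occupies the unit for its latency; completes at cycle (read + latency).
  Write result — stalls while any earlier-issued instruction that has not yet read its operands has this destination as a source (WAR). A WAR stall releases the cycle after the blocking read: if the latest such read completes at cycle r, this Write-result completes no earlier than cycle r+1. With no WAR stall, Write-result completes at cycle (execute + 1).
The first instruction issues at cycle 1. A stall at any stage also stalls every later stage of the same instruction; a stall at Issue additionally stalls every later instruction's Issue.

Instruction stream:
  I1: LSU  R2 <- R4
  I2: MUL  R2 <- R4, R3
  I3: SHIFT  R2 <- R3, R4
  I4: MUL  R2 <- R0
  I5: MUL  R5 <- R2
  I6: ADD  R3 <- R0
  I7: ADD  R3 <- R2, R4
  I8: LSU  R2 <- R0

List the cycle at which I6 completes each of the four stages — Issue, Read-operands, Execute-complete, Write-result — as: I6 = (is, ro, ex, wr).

I6 = (28, 29, 31, 32)

c1: I1 dispatched to LSU
c2: I1 operands ready
c3: I1 complete
c4: R2←I1
c5: I2 dispatched to MUL
c6: I2 operands ready
c12: I2 complete
c13: R2←I2
c14: I3 dispatched to SHIFT
c15: I3 operands ready
c16: I3 complete
c17: R2←I3
c18: I4 dispatched to MUL
c19: I4 operands ready
c25: I4 complete
c26: R2←I4
c27: I5 dispatched to MUL
c28: I5 operands ready · I6 dispatched to ADD
c29: I6 operands ready
c31: I6 complete
c32: R3←I6
c33: I7 dispatched to ADD
c34: I5 complete · I7 operands ready · I8 dispatched to LSU
c35: R5←I5 · I8 operands ready
c36: I7 complete · I8 complete
c37: R3←I7 · R2←I8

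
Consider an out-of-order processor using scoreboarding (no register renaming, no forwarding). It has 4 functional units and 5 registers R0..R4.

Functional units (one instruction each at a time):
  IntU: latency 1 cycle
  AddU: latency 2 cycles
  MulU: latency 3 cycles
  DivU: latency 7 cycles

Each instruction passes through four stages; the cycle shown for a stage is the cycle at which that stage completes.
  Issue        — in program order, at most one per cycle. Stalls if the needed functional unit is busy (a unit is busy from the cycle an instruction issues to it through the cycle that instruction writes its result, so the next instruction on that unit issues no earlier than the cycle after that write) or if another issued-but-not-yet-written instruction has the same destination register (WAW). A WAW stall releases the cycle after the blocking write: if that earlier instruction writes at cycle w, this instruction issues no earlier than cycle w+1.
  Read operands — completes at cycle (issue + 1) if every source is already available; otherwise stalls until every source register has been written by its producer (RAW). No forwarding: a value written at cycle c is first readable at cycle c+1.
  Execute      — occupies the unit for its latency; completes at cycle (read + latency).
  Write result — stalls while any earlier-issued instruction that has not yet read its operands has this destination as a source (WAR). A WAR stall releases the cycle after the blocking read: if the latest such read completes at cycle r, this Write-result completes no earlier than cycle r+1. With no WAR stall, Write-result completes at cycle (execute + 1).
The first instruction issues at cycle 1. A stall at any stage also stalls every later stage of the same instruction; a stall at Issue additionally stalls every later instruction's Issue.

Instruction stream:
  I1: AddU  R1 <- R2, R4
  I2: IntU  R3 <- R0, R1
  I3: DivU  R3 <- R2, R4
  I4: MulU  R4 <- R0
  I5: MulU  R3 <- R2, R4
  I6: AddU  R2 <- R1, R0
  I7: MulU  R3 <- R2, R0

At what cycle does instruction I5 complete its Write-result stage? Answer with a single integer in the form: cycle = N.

cycle = 24

[I1] 1/2/4/5
[I2] 2/6/7/8  (RAW R1: wait I1 write@5)
[I3] 9/10/17/18  (WAW R3: wait I2 write@8)
[I4] 10/11/14/15
[I5] 19/20/23/24  (WAW R3: wait I3 write@18)
[I6] 20/21/23/24
[I7] 25/26/29/30  (struct: MulU busy until I5 writes@24)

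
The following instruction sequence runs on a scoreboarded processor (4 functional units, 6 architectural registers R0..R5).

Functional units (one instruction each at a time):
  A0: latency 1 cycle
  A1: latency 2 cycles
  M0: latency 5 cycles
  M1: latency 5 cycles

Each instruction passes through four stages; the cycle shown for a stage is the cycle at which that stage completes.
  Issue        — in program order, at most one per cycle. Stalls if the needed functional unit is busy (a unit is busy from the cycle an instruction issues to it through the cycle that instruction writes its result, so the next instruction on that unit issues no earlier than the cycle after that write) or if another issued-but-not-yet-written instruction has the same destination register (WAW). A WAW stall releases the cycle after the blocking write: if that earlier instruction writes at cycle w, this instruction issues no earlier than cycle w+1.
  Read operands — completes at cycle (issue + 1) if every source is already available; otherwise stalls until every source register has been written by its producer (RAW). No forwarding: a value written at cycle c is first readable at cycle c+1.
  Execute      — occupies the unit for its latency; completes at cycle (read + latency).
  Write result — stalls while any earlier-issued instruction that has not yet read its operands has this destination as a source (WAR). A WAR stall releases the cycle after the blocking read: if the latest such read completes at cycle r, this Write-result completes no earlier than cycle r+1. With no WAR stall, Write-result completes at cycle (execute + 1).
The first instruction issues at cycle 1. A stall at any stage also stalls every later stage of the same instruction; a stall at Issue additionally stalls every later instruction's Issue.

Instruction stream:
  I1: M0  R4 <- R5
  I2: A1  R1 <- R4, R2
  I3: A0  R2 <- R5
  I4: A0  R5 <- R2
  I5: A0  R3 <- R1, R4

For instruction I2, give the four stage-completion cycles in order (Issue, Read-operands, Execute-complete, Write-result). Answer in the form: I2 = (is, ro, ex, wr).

I2 = (2, 9, 11, 12)

I1 -> (1, 2, 7, 8)
I2 -> (2, 9, 11, 12)  // RAW R4: wait I1 write@8
I3 -> (3, 4, 5, 10)  // WAR R2: wait I2 read@9
I4 -> (11, 12, 13, 14)  // struct: A0 busy until I3 writes@10
I5 -> (15, 16, 17, 18)  // struct: A0 busy until I4 writes@14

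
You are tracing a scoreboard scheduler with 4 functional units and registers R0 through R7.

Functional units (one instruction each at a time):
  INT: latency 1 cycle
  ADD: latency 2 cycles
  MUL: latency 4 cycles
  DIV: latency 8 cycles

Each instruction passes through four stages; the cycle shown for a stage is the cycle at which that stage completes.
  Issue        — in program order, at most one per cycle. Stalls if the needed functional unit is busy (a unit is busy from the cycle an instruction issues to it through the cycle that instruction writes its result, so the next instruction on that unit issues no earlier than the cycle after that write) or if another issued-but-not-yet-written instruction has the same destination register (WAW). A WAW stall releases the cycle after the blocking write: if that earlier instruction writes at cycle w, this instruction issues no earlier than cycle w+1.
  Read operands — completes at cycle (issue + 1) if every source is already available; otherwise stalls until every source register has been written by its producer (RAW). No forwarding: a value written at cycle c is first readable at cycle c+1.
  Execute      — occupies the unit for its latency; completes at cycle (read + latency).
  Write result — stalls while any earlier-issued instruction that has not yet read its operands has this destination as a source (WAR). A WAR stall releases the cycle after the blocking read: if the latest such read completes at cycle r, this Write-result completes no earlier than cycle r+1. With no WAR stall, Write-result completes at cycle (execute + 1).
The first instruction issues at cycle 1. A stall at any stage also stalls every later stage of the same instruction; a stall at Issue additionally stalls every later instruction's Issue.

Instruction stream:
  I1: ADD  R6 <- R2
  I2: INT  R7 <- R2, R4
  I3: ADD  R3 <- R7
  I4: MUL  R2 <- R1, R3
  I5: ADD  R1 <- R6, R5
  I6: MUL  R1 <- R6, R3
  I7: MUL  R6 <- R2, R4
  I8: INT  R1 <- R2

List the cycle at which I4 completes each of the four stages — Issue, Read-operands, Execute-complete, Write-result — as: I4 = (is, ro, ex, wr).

I4 = (7, 11, 15, 16)

t=1  I1 issues→ADD
t=2  I1 reads · I2 issues→INT
t=3  I2 reads
t=4  I1 exec-done · I2 exec-done
t=5  I1 writes R6 · I2 writes R7
t=6  I3 issues→ADD
t=7  I3 reads · I4 issues→MUL
t=9  I3 exec-done
t=10  I3 writes R3
t=11  I4 reads · I5 issues→ADD
t=12  I5 reads
t=14  I5 exec-done
t=15  I4 exec-done · I5 writes R1
t=16  I4 writes R2
t=17  I6 issues→MUL
t=18  I6 reads
t=22  I6 exec-done
t=23  I6 writes R1
t=24  I7 issues→MUL
t=25  I7 reads · I8 issues→INT
t=26  I8 reads
t=27  I8 exec-done
t=28  I8 writes R1
t=29  I7 exec-done
t=30  I7 writes R6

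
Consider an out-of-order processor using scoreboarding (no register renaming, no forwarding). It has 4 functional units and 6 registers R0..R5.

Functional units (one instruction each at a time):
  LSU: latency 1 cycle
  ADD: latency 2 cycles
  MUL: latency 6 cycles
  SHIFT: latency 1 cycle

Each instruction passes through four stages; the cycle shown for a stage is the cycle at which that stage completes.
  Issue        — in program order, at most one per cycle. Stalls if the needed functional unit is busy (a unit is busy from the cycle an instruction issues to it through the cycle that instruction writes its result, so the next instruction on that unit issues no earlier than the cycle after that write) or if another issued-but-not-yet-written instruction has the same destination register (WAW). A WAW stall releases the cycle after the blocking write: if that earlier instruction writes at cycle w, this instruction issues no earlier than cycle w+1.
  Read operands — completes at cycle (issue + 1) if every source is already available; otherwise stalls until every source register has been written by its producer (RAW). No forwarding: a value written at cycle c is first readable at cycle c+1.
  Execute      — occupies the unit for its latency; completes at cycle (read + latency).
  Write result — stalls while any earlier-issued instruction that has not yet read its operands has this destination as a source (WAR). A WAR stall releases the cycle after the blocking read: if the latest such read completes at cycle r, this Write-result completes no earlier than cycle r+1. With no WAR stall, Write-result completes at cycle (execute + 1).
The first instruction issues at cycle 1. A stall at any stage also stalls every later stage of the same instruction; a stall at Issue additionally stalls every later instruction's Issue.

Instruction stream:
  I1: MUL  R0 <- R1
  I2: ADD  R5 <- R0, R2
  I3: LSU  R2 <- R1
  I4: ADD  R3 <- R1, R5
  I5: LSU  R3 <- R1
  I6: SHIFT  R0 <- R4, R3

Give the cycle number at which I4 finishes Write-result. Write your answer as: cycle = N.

1) issue 1, read 2, done 8, write 9
2) issue 2, read 10, done 12, write 13  <RAW R0: wait I1 write@9>
3) issue 3, read 4, done 5, write 11  <WAR R2: wait I2 read@10>
4) issue 14, read 15, done 17, write 18  <struct: ADD busy until I2 writes@13>
5) issue 19, read 20, done 21, write 22  <WAW R3: wait I4 write@18>
6) issue 20, read 23, done 24, write 25  <RAW R3: wait I5 write@22>

cycle = 18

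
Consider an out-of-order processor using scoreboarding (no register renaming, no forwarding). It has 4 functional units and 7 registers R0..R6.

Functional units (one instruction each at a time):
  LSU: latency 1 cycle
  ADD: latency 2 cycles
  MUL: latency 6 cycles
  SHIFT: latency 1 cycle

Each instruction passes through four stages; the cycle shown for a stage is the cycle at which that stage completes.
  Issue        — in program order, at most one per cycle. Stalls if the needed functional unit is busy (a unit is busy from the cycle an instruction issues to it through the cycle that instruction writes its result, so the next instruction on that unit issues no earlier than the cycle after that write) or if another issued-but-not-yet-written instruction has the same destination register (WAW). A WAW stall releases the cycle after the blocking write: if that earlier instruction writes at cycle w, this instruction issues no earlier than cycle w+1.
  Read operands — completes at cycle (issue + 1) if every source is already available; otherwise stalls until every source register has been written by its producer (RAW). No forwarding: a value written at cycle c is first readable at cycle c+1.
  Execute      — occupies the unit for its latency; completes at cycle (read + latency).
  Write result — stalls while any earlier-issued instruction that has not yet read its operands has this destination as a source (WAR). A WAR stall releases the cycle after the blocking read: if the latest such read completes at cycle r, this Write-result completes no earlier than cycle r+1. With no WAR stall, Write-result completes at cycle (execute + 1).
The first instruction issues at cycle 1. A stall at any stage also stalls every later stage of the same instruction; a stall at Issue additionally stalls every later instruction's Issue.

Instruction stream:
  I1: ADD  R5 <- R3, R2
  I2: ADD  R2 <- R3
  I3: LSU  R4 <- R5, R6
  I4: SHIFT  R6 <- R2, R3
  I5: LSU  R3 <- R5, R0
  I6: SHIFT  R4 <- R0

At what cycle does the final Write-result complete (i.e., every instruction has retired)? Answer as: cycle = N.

I1: IS=1 RO=2 EX=4 WR=5
I2: IS=6 RO=7 EX=9 WR=10  [struct: ADD busy until I1 writes@5]
I3: IS=7 RO=8 EX=9 WR=10
I4: IS=8 RO=11 EX=12 WR=13  [RAW R2: wait I2 write@10]
I5: IS=11 RO=12 EX=13 WR=14  [struct: LSU busy until I3 writes@10]
I6: IS=14 RO=15 EX=16 WR=17  [struct: SHIFT busy until I4 writes@13]

cycle = 17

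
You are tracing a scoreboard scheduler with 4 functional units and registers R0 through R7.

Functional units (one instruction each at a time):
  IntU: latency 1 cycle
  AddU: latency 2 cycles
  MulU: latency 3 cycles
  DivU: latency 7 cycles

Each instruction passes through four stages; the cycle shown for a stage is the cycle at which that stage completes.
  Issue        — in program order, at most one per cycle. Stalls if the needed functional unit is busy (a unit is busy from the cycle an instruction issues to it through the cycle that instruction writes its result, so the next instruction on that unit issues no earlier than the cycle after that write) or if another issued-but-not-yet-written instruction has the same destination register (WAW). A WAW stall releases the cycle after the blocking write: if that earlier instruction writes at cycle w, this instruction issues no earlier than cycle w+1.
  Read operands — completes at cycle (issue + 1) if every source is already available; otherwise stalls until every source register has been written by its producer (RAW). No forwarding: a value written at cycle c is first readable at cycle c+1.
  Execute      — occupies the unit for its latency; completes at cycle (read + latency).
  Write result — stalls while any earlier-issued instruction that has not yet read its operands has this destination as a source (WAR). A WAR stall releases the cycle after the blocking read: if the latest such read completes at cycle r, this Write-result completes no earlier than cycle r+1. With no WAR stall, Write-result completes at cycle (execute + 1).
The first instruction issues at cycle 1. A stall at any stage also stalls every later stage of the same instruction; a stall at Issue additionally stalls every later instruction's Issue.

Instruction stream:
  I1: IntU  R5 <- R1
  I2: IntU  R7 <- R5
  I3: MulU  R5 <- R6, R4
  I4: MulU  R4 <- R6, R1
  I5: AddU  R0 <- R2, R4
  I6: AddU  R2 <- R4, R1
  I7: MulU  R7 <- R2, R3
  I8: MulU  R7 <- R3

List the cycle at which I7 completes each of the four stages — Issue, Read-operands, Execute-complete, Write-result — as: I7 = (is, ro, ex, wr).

I1 -> (1, 2, 3, 4)
I2 -> (5, 6, 7, 8)  // struct: IntU busy until I1 writes@4
I3 -> (6, 7, 10, 11)
I4 -> (12, 13, 16, 17)  // struct: MulU busy until I3 writes@11
I5 -> (13, 18, 20, 21)  // RAW R4: wait I4 write@17
I6 -> (22, 23, 25, 26)  // struct: AddU busy until I5 writes@21
I7 -> (23, 27, 30, 31)  // RAW R2: wait I6 write@26
I8 -> (32, 33, 36, 37)  // struct: MulU busy until I7 writes@31

I7 = (23, 27, 30, 31)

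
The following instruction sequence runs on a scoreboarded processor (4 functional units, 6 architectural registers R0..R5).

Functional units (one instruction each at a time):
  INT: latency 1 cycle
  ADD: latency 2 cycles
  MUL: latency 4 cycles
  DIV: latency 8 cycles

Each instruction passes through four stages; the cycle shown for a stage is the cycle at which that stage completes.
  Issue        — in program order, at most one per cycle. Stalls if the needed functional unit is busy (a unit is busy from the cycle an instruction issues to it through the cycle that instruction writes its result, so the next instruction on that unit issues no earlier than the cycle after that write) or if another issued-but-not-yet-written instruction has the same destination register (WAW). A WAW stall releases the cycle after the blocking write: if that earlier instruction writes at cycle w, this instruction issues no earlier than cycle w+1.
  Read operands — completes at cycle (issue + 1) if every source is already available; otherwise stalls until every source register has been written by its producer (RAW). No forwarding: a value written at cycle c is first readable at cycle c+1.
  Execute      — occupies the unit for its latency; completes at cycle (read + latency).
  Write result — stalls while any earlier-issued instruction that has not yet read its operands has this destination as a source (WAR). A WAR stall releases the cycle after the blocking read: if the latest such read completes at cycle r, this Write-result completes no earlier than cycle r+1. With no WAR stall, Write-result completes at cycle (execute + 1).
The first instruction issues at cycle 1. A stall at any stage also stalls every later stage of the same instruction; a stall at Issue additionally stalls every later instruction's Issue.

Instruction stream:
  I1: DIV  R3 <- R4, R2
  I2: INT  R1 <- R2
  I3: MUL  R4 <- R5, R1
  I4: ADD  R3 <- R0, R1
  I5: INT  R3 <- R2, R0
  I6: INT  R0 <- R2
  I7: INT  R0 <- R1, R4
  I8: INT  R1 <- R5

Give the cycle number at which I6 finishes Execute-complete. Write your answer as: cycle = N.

cycle = 23

1) issue 1, read 2, done 10, write 11
2) issue 2, read 3, done 4, write 5
3) issue 3, read 6, done 10, write 11  <RAW R1: wait I2 write@5>
4) issue 12, read 13, done 15, write 16  <WAW R3: wait I1 write@11>
5) issue 17, read 18, done 19, write 20  <WAW R3: wait I4 write@16>
6) issue 21, read 22, done 23, write 24  <struct: INT busy until I5 writes@20>
7) issue 25, read 26, done 27, write 28  <struct: INT busy until I6 writes@24>
8) issue 29, read 30, done 31, write 32  <struct: INT busy until I7 writes@28>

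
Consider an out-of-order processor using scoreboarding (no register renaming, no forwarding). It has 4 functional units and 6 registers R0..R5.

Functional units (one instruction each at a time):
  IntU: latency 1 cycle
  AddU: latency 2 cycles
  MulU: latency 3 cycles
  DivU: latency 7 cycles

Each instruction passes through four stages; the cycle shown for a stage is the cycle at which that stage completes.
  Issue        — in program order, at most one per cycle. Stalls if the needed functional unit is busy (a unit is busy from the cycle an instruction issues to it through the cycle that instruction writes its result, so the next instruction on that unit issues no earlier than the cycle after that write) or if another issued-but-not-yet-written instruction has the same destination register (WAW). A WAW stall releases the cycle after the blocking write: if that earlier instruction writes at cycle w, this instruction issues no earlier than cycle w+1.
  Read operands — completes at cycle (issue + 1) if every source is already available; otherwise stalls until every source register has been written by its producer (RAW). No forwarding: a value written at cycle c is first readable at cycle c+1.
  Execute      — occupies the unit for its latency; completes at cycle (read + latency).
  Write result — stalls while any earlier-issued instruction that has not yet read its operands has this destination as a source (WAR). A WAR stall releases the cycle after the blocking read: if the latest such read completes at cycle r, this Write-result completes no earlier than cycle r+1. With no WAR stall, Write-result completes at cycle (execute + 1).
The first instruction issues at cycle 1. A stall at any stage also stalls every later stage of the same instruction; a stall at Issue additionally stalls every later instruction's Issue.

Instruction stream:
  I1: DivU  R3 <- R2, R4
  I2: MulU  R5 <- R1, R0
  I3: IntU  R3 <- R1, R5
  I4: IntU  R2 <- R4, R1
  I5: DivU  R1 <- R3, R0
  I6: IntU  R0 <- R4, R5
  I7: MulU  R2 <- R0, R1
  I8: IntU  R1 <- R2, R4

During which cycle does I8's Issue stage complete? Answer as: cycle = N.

cycle = 26

cycle 1: I1 issues→DivU
cycle 2: I1 reads, I2 issues→MulU
cycle 3: I2 reads
cycle 6: I2 exec-done
cycle 7: I2 writes R5
cycle 9: I1 exec-done
cycle 10: I1 writes R3
cycle 11: I3 issues→IntU
cycle 12: I3 reads
cycle 13: I3 exec-done
cycle 14: I3 writes R3
cycle 15: I4 issues→IntU
cycle 16: I4 reads, I5 issues→DivU
cycle 17: I4 exec-done, I5 reads
cycle 18: I4 writes R2
cycle 19: I6 issues→IntU
cycle 20: I6 reads, I7 issues→MulU
cycle 21: I6 exec-done
cycle 22: I6 writes R0
cycle 24: I5 exec-done
cycle 25: I5 writes R1
cycle 26: I7 reads, I8 issues→IntU
cycle 29: I7 exec-done
cycle 30: I7 writes R2
cycle 31: I8 reads
cycle 32: I8 exec-done
cycle 33: I8 writes R1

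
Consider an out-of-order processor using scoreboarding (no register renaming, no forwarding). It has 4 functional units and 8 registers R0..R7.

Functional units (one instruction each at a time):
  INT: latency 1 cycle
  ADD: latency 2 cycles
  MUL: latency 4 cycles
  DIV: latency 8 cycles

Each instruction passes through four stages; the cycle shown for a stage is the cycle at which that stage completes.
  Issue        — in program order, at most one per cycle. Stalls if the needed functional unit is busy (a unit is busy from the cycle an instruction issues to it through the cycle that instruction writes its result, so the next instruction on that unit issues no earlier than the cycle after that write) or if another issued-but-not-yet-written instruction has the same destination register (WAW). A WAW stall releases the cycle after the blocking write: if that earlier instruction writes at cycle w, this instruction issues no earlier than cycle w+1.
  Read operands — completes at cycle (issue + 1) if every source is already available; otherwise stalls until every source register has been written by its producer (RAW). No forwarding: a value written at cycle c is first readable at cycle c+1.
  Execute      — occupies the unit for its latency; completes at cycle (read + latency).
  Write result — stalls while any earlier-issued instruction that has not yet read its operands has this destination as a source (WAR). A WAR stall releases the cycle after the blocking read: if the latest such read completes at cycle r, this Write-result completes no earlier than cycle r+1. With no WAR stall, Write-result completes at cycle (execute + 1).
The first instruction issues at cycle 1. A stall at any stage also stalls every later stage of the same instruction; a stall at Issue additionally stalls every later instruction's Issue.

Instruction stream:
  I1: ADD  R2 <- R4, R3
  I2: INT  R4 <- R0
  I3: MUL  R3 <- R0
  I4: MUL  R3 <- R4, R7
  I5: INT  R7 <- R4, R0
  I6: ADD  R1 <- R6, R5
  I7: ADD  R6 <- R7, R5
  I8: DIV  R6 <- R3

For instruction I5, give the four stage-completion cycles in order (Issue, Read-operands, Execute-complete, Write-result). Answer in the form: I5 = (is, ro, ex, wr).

c1: I1 issues→ADD
c2: I1 reads | I2 issues→INT
c3: I2 reads | I3 issues→MUL
c4: I1 exec-done | I2 exec-done | I3 reads
c5: I1 writes R2 | I2 writes R4
c8: I3 exec-done
c9: I3 writes R3
c10: I4 issues→MUL
c11: I4 reads | I5 issues→INT
c12: I5 reads | I6 issues→ADD
c13: I5 exec-done | I6 reads
c14: I5 writes R7
c15: I4 exec-done | I6 exec-done
c16: I4 writes R3 | I6 writes R1
c17: I7 issues→ADD
c18: I7 reads
c20: I7 exec-done
c21: I7 writes R6
c22: I8 issues→DIV
c23: I8 reads
c31: I8 exec-done
c32: I8 writes R6

I5 = (11, 12, 13, 14)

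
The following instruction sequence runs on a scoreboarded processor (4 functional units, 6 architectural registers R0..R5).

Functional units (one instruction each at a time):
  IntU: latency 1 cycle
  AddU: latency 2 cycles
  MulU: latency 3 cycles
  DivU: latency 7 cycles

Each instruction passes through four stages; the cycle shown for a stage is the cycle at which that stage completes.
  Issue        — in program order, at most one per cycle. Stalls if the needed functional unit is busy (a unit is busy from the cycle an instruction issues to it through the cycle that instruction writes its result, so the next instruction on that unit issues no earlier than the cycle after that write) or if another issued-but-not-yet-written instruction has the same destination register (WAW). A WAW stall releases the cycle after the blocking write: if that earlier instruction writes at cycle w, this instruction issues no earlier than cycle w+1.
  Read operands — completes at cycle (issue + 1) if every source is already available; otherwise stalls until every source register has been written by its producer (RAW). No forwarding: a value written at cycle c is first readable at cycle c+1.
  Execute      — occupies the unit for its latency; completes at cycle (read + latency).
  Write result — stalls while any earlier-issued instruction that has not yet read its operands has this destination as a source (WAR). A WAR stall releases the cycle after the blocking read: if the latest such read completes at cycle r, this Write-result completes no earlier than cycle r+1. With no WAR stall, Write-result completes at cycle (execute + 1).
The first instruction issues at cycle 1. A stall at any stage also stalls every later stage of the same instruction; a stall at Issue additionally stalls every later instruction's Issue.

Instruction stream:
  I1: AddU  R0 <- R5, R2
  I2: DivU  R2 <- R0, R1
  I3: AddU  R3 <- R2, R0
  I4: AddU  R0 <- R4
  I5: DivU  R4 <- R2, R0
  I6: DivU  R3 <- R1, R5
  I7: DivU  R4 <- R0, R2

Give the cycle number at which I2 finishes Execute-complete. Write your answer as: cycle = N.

I1: IS=1 RO=2 EX=4 WR=5
I2: IS=2 RO=6 EX=13 WR=14  [RAW R0: wait I1 write@5]
I3: IS=6 RO=15 EX=17 WR=18  [struct: AddU busy until I1 writes@5; RAW R2: wait I2 write@14]
I4: IS=19 RO=20 EX=22 WR=23  [struct: AddU busy until I3 writes@18]
I5: IS=20 RO=24 EX=31 WR=32  [RAW R0: wait I4 write@23]
I6: IS=33 RO=34 EX=41 WR=42  [struct: DivU busy until I5 writes@32]
I7: IS=43 RO=44 EX=51 WR=52  [struct: DivU busy until I6 writes@42]

cycle = 13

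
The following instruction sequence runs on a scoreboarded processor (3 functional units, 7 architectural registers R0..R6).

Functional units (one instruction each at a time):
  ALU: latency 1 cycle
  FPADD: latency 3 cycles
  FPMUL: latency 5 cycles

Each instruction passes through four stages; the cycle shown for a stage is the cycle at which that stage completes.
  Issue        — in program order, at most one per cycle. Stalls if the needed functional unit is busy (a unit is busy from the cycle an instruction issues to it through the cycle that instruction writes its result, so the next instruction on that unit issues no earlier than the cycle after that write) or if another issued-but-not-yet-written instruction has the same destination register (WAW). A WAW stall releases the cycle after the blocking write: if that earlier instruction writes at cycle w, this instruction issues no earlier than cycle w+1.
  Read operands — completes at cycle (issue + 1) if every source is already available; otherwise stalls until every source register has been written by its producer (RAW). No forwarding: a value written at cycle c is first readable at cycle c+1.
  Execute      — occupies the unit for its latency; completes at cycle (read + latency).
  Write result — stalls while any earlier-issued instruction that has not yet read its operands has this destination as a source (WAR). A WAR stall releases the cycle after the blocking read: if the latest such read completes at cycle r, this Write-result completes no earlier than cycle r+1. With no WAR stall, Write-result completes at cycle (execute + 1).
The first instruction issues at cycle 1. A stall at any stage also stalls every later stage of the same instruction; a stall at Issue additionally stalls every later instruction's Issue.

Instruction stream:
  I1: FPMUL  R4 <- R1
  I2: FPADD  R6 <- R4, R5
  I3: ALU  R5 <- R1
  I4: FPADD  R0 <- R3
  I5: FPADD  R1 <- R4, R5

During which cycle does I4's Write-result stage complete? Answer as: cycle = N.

  I1 | 1 | 2 | 7 | 8
  I2 | 2 | 9 | 12 | 13   RAW R4: wait I1 write@8
  I3 | 3 | 4 | 5 | 10   WAR R5: wait I2 read@9
  I4 | 14 | 15 | 18 | 19   struct: FPADD busy until I2 writes@13
  I5 | 20 | 21 | 24 | 25   struct: FPADD busy until I4 writes@19

cycle = 19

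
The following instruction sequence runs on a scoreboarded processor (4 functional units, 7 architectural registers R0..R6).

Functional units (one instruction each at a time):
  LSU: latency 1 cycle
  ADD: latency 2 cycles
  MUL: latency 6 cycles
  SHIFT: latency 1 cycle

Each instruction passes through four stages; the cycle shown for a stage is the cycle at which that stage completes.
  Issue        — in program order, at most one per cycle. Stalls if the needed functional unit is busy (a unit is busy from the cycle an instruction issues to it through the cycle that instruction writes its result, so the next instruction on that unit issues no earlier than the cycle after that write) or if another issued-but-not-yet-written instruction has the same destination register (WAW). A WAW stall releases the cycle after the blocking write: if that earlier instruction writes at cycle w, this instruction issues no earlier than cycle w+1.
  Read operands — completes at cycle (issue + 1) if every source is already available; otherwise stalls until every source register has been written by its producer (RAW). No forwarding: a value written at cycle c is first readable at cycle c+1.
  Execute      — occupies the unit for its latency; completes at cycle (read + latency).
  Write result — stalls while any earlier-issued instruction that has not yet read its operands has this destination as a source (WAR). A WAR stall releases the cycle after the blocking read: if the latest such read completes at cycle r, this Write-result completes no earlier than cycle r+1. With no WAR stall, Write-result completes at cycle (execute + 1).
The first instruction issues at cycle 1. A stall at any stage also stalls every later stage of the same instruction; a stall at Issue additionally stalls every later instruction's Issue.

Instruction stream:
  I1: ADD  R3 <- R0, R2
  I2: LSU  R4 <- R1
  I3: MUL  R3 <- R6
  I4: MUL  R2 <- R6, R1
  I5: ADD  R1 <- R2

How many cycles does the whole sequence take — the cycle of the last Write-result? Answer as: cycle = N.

cycle = 27

t=1  I1→ADD
t=2  I1 RO · I2→LSU
t=3  I2 RO
t=4  I1 EX · I2 EX
t=5  I1 WR R3 · I2 WR R4
t=6  I3→MUL
t=7  I3 RO
t=13  I3 EX
t=14  I3 WR R3
t=15  I4→MUL
t=16  I4 RO · I5→ADD
t=22  I4 EX
t=23  I4 WR R2
t=24  I5 RO
t=26  I5 EX
t=27  I5 WR R1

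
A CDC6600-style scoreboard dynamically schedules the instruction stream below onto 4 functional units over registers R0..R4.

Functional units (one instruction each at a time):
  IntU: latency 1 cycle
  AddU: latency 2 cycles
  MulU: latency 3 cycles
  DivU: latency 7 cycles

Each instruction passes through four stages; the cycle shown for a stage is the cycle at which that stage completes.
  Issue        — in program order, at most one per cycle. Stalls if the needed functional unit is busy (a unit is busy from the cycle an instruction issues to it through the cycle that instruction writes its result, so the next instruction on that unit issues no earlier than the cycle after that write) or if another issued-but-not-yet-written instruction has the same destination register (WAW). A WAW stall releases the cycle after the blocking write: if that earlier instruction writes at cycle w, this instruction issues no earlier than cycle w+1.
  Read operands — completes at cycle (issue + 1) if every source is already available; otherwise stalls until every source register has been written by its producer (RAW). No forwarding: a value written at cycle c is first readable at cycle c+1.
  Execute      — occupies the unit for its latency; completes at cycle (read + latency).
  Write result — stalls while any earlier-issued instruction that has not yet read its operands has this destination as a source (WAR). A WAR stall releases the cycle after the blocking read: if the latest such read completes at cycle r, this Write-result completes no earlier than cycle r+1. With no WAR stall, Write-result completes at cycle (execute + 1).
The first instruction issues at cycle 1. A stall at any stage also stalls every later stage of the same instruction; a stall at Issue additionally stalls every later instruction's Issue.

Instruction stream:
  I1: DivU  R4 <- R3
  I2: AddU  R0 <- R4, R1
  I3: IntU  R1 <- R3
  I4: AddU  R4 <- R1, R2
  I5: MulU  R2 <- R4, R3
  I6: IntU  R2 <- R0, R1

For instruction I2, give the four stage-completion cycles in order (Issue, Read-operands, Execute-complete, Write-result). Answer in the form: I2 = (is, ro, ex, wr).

I2 = (2, 11, 13, 14)

I1 -> (1, 2, 9, 10)
I2 -> (2, 11, 13, 14)  // RAW R4: wait I1 write@10
I3 -> (3, 4, 5, 12)  // WAR R1: wait I2 read@11
I4 -> (15, 16, 18, 19)  // struct: AddU busy until I2 writes@14
I5 -> (16, 20, 23, 24)  // RAW R4: wait I4 write@19
I6 -> (25, 26, 27, 28)  // WAW R2: wait I5 write@24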